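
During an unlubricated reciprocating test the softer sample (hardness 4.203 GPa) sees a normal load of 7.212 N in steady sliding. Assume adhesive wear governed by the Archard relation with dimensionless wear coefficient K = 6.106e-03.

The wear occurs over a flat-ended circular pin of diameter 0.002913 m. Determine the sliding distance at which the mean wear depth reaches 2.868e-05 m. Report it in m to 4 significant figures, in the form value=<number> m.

Intermediate values appear rounded; all working math holds full float precision — one final rounding, at four significant digits.
Convert: Hardness H = 4.203 GPa = 4.203e+09 Pa.
Convert: Contact area A = π·d²/4 = π·(0.002913 m)²/4 = 6.665e-06 m².
Restated in SI base units: W = 7.212 N, H = 4.203e+09 Pa, K = 6.106e-03.
Limit volume V_lim = h_lim·A = 2.868e-05 · 6.665e-06 = 1.911e-10 m³.
So the life L = V_lim·H/(K·W) = 1.911e-10 · 4.203e+09 / (6.106e-03 · 7.212) = 18.24 m.

value=18.24 m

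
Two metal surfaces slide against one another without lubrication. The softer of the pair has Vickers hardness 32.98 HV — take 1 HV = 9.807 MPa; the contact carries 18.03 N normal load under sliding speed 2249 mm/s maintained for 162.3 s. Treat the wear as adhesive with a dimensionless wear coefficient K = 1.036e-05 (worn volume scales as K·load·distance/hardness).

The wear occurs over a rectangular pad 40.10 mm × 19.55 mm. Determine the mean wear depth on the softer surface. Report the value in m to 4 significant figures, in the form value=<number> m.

Printed values are rounded — each operation carries exact precision; one final rounding to 4 significant figures.
Convert: Sliding speed v = 2249 mm/s = 2.249 m/s. The distance L = v·t = 2.249 m/s × 162.3 s = 365.0 m.
Convert: Hardness H = 32.98 HV × 9.807 MPa/HV = 323.4 MPa = 3.234e+08 Pa.
Convert: Pad sides 40.10 mm × 19.55 mm = 0.04010 m × 0.01955 m. Contact area A = 0.04010 m × 0.01955 m = 7.840e-04 m².
Working in SI base units: W = 18.03 N, H = 3.234e+08 Pa, K = 1.036e-05.
Volume removed: V = K·W·L/H = 1.036e-05 · 18.03 · 365.0 / 3.234e+08 = 2.108e-10 m³.
Depth of wear h = V/A = 2.108e-10 / 7.840e-04 = 2.689e-07 m.

value=2.689e-07 m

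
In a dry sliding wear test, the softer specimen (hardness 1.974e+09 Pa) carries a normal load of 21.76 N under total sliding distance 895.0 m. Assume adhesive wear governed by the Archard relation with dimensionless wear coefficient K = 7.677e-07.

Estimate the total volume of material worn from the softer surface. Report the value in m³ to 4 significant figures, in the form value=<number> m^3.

Intermediate values are printed rounded; all working math holds full float precision, and one final rounding, at four significant figures.
In SI base units: W = 21.76 N, H = 1.974e+09 Pa, K = 7.677e-07.
Archard volume V = K·W·L/H = 7.677e-07 · 21.76 · 895.0 / 1.974e+09 = 7.574e-12 m³.

value=7.574e-12 m^3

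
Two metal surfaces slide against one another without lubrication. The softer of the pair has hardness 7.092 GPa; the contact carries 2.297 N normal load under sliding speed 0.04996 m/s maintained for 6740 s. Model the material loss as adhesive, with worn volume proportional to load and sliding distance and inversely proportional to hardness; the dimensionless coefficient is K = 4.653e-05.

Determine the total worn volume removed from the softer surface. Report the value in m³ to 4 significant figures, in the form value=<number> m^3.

value=5.075e-12 m^3

Every step runs at full float precision; shown intermediates are rounded; one last rounding to 4 significant digits.
Convert: Path length L = v·t = 0.04996 m/s × 6740 s = 336.7 m.
Convert: Hardness H = 7.092 GPa = 7.092e+09 Pa.
In SI base units, W = 2.297 N, H = 7.092e+09 Pa, K = 4.653e-05.
Archard relation: V = K·W·L/H = 4.653e-05 · 2.297 · 336.7 / 7.092e+09 = 5.075e-12 m³.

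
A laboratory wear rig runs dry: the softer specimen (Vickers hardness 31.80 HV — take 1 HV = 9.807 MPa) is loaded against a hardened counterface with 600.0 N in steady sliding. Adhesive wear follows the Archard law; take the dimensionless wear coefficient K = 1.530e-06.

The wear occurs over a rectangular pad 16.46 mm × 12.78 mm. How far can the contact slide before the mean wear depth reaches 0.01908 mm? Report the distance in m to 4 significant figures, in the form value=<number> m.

value=1364 m

The intermediates are shown rounded — the algebra holds full float precision — rounded just once, at 4 significant digits.
Convert: Hardness H = 31.80 HV × 9.807 MPa/HV = 311.9 MPa = 3.119e+08 Pa.
Convert: Pad sides 16.46 mm × 12.78 mm = 0.01646 m × 0.01278 m. Contact area A = 0.01646 m × 0.01278 m = 2.104e-04 m².
Convert: Depth limit h_lim = 0.01908 mm = 1.908e-05 m.
In SI base units, W = 600.0 N, H = 3.119e+08 Pa, K = 1.530e-06.
Permissible volume V_lim = h_lim·A = 1.908e-05 · 2.104e-04 = 4.014e-09 m³.
Life L = V_lim·H/(K·W) = 4.014e-09 · 3.119e+08 / (1.530e-06 · 600.0) = 1364 m.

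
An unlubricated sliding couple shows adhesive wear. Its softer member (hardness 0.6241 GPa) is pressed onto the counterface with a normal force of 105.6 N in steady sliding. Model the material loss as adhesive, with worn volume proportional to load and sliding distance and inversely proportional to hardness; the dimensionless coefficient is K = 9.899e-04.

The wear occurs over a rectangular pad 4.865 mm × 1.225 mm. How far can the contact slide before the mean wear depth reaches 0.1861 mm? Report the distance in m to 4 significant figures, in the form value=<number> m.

Each operation maintains full precision — the intermediates are displayed rounded; a lone final rounding to 4 significant figures.
Convert: Hardness H = 0.6241 GPa = 6.241e+08 Pa.
Convert: Pad sides 4.865 mm × 1.225 mm = 0.004865 m × 0.001225 m. Contact area A = 0.004865 m × 0.001225 m = 5.960e-06 m².
Convert: Depth limit h_lim = 0.1861 mm = 1.861e-04 m.
Collected in SI base units: W = 105.6 N, H = 6.241e+08 Pa, K = 9.899e-04.
Volume at the limit: V_lim = h_lim·A = 1.861e-04 · 5.960e-06 = 1.109e-09 m³.
Life L = V_lim·H/(K·W) = 1.109e-09 · 6.241e+08 / (9.899e-04 · 105.6) = 6.622 m.

value=6.622 m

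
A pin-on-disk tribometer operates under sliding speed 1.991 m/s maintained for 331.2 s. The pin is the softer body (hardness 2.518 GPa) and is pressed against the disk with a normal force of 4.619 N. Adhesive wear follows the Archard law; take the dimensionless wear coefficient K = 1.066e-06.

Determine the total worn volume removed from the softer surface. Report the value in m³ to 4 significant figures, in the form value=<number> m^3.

value=1.289e-12 m^3

Every step maintains full float precision — intermediate values appear rounded, and one final rounding to four significant figures.
Distance covered L = v·t = 1.991 m/s × 331.2 s = 659.4 m.
Hardness H = 2.518 GPa = 2.518e+09 Pa.
In SI base units, W = 4.619 N, H = 2.518e+09 Pa, K = 1.066e-06.
Apply Archard: V = K·W·L/H = 1.066e-06 · 4.619 · 659.4 / 2.518e+09 = 1.289e-12 m³.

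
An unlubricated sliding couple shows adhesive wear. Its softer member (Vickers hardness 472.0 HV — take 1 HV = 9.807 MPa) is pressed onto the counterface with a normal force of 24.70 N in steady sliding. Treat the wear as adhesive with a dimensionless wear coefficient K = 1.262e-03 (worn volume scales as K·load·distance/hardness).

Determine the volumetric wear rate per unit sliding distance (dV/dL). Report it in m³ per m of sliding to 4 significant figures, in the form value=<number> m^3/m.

The computation holds full float precision — intermediate values are displayed rounded — a single final rounding, at 4 significant figures.
Convert: Hardness H = 472.0 HV × 9.807 MPa/HV = 4629 MPa = 4.629e+09 Pa.
In SI base units: W = 24.70 N, H = 4.629e+09 Pa, K = 1.262e-03.
Rate of wear dV/dL = K·W/H: 1.262e-03 · 24.70 / 4.629e+09 = 6.734e-12 m³/m.

value=6.734e-12 m^3/m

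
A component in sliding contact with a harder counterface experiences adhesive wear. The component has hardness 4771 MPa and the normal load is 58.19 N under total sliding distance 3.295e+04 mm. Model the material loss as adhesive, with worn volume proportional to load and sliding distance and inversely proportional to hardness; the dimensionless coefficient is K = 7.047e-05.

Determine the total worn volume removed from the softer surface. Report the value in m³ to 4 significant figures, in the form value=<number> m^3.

Intermediates are shown rounded; the computation maintains full precision — a single final rounding: 4 significant digits.
Path length L = 3.295e+04 mm = 32.95 m.
Hardness H = 4771 MPa = 4.771e+09 Pa.
Working in SI base units: W = 58.19 N, H = 4.771e+09 Pa, K = 7.047e-05.
Wear volume V = K·W·L/H = 7.047e-05 · 58.19 · 32.95 / 4.771e+09 = 2.832e-11 m³.

value=2.832e-11 m^3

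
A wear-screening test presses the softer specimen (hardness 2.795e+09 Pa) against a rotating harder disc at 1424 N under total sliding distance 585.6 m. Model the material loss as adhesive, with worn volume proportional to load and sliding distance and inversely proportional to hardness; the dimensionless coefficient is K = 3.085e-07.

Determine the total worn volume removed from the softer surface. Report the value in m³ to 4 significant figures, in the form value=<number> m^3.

Every step keeps full float precision; shown intermediates are rounded, and one last rounding to 4 significant digits.
In SI base units: W = 1424 N, H = 2.795e+09 Pa, K = 3.085e-07.
By Archard's law, V = K·W·L/H = 3.085e-07 · 1424 · 585.6 / 2.795e+09 = 9.204e-11 m³.

value=9.204e-11 m^3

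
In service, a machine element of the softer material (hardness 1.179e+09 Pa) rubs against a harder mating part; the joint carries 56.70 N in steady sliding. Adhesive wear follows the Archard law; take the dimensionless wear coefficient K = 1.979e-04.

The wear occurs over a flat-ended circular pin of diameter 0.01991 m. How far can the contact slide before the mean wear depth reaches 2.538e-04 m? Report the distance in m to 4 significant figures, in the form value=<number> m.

value=8303 m

The algebra carries full precision — intermediate values are printed rounded, and one last rounding to four significant figures.
Convert: Contact area A = π·d²/4 = π·(0.01991 m)²/4 = 3.113e-04 m².
In SI base units: W = 56.70 N, H = 1.179e+09 Pa, K = 1.979e-04.
Permissible volume V_lim = h_lim·A = 2.538e-04 · 3.113e-04 = 7.902e-08 m³.
So the life L = V_lim·H/(K·W) = 7.902e-08 · 1.179e+09 / (1.979e-04 · 56.70) = 8303 m.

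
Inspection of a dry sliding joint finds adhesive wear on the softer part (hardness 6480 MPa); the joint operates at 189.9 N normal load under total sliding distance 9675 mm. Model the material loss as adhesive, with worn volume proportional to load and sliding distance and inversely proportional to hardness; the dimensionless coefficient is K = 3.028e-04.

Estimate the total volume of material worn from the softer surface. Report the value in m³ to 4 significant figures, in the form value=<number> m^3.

value=8.585e-11 m^3

The computation maintains exact precision. Printed values are rounded, and one final rounding to four significant digits.
Convert: Distance covered L = 9675 mm = 9.675 m.
Convert: Hardness H = 6480 MPa = 6.480e+09 Pa.
In SI base units: W = 189.9 N, H = 6.480e+09 Pa, K = 3.028e-04.
Volume removed: V = K·W·L/H = 3.028e-04 · 189.9 · 9.675 / 6.480e+09 = 8.585e-11 m³.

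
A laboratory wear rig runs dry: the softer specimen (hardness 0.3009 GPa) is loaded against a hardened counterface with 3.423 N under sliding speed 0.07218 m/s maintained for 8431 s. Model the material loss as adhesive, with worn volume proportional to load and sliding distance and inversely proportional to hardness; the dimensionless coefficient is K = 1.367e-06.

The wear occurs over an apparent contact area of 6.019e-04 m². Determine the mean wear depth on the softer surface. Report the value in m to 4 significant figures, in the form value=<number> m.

value=1.572e-08 m

Shown intermediates are rounded — all working math carries full precision. Rounded once at the end to 4 significant figures.
Convert: Distance L = v·t = 0.07218 m/s × 8431 s = 608.5 m.
Convert: Hardness H = 0.3009 GPa = 3.009e+08 Pa.
Collected in SI base units: W = 3.423 N, H = 3.009e+08 Pa, K = 1.367e-06.
Archard relation: V = K·W·L/H = 1.367e-06 · 3.423 · 608.5 / 3.009e+08 = 9.463e-12 m³.
Mean wear depth h = V/A = 9.463e-12 / 6.019e-04 = 1.572e-08 m.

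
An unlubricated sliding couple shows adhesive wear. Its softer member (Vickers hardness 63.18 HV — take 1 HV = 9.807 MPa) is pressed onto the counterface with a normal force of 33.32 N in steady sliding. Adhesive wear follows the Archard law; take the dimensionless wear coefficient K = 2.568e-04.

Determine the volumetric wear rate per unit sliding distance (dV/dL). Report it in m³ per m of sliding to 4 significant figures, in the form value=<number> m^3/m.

Intermediate values are printed rounded. The algebra keeps exact precision — rounded just once to 4 significant digits.
Hardness H = 63.18 HV × 9.807 MPa/HV = 619.6 MPa = 6.196e+08 Pa.
SI base units throughout: W = 33.32 N, H = 6.196e+08 Pa, K = 2.568e-04.
Volumetric rate dV/dL = K·W/H, per unit distance: 2.568e-04 · 33.32 / 6.196e+08 = 1.381e-11 m³/m.

value=1.381e-11 m^3/m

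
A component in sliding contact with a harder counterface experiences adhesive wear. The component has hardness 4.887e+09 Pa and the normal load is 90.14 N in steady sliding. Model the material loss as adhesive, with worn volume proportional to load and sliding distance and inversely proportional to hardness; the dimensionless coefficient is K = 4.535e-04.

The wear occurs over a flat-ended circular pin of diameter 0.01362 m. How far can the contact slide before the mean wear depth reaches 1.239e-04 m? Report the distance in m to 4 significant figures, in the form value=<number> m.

The algebra carries exact precision. Intermediate values appear rounded. Rounded once at the end to 4 significant digits.
Convert: Contact area A = π·d²/4 = π·(0.01362 m)²/4 = 1.457e-04 m².
As SI base values: W = 90.14 N, H = 4.887e+09 Pa, K = 4.535e-04.
At the depth limit, V_lim = h_lim·A = 1.239e-04 · 1.457e-04 = 1.805e-08 m³.
So the life L = V_lim·H/(K·W) = 1.805e-08 · 4.887e+09 / (4.535e-04 · 90.14) = 2158 m.

value=2158 m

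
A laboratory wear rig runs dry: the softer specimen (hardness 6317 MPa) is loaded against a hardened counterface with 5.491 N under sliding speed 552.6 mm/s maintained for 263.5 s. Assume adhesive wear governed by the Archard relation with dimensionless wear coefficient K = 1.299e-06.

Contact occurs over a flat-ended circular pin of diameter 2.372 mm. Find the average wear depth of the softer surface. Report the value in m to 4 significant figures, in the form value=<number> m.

The computation maintains full float precision, and the intermediates appear rounded. Rounded once at the end to 4 significant digits.
Convert: Sliding speed v = 552.6 mm/s = 0.5526 m/s. Distance covered L = v·t = 0.5526 m/s × 263.5 s = 145.6 m.
Convert: Hardness H = 6317 MPa = 6.317e+09 Pa.
Convert: Pin diameter d = 2.372 mm = 0.002372 m. Contact area A = π·d²/4 = π·(0.002372 m)²/4 = 4.419e-06 m².
SI base units throughout: W = 5.491 N, H = 6.317e+09 Pa, K = 1.299e-06.
By Archard's law, V = K·W·L/H = 1.299e-06 · 5.491 · 145.6 / 6.317e+09 = 1.644e-13 m³.
Depth h = V/A = 1.644e-13 / 4.419e-06 = 3.721e-08 m.

value=3.721e-08 m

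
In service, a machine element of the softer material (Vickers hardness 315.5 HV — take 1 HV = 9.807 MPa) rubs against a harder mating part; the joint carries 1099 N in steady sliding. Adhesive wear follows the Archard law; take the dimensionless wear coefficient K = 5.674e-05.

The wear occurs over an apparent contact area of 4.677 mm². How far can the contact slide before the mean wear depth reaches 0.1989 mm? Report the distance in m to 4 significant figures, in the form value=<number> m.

Intermediates are displayed rounded — all arithmetic runs at full precision; rounded just once to four significant digits.
Convert: Hardness H = 315.5 HV × 9.807 MPa/HV = 3094 MPa = 3.094e+09 Pa.
Convert: Contact area A = 4.677 mm² = 4.677e-06 m².
Convert: Depth limit h_lim = 0.1989 mm = 1.989e-04 m.
In SI base units: W = 1099 N, H = 3.094e+09 Pa, K = 5.674e-05.
At the depth limit, V_lim = h_lim·A = 1.989e-04 · 4.677e-06 = 9.303e-10 m³.
Life L = V_lim·H/(K·W) = 9.303e-10 · 3.094e+09 / (5.674e-05 · 1099) = 46.16 m.

value=46.16 m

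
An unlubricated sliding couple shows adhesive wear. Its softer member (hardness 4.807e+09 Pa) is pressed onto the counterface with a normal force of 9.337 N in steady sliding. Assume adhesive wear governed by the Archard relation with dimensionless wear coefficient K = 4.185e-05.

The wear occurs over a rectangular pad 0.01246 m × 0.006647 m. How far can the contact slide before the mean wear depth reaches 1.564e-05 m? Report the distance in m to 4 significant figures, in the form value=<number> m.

value=1.593e+04 m

Every step keeps full precision — intermediates appear rounded — rounded just once, at four significant digits.
Contact area A = 0.01246 m × 0.006647 m = 8.282e-05 m².
As SI base values: W = 9.337 N, H = 4.807e+09 Pa, K = 4.185e-05.
Limit volume V_lim = h_lim·A = 1.564e-05 · 8.282e-05 = 1.295e-09 m³.
Sliding life L = V_lim·H/(K·W) = 1.295e-09 · 4.807e+09 / (4.185e-05 · 9.337) = 1.593e+04 m.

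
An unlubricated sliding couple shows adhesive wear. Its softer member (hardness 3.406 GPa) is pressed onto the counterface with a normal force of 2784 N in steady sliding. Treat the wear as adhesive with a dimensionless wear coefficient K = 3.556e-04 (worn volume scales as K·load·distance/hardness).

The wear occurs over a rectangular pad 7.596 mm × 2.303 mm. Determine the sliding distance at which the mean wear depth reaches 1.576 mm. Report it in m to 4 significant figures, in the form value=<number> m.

value=94.85 m

All arithmetic carries full precision; shown intermediates are rounded — a single final rounding, at four significant figures.
Hardness H = 3.406 GPa = 3.406e+09 Pa.
Pad sides 7.596 mm × 2.303 mm = 0.007596 m × 0.002303 m. Contact area A = 0.007596 m × 0.002303 m = 1.749e-05 m².
Depth limit h_lim = 1.576 mm = 0.001576 m.
Restated in SI base units: W = 2784 N, H = 3.406e+09 Pa, K = 3.556e-04.
Allowed volume V_lim = h_lim·A = 0.001576 · 1.749e-05 = 2.757e-08 m³.
Thus life L = V_lim·H/(K·W) = 2.757e-08 · 3.406e+09 / (3.556e-04 · 2784) = 94.85 m.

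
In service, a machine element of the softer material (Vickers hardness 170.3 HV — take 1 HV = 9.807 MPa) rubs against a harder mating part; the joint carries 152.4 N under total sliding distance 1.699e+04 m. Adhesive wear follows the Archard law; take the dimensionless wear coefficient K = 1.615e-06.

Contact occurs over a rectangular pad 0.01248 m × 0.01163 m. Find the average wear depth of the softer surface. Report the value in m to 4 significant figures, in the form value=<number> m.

value=1.725e-05 m

Quoted intermediates are rounded, and the algebra keeps exact precision, and one final rounding, at 4 significant figures.
Convert: Hardness H = 170.3 HV × 9.807 MPa/HV = 1670 MPa = 1.670e+09 Pa.
Convert: Contact area A = 0.01248 m × 0.01163 m = 1.451e-04 m².
In SI base units, W = 152.4 N, H = 1.670e+09 Pa, K = 1.615e-06.
Archard volume V = K·W·L/H = 1.615e-06 · 152.4 · 1.699e+04 / 1.670e+09 = 2.504e-09 m³.
Average depth h = V/A = 2.504e-09 / 1.451e-04 = 1.725e-05 m.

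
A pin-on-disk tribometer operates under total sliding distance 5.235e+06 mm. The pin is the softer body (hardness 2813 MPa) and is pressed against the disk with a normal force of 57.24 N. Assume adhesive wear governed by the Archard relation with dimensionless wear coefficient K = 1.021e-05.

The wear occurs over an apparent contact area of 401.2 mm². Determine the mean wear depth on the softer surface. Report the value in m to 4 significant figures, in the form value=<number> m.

The algebra carries full precision, and displayed values are rounded, and one final rounding: 4 significant figures.
Sliding distance L = 5.235e+06 mm = 5235 m.
Hardness H = 2813 MPa = 2.813e+09 Pa.
Contact area A = 401.2 mm² = 4.012e-04 m².
Expressed in SI base units: W = 57.24 N, H = 2.813e+09 Pa, K = 1.021e-05.
By Archard's law, V = K·W·L/H = 1.021e-05 · 57.24 · 5235 / 2.813e+09 = 1.088e-09 m³.
Mean wear depth h = V/A = 1.088e-09 / 4.012e-04 = 2.711e-06 m.

value=2.711e-06 m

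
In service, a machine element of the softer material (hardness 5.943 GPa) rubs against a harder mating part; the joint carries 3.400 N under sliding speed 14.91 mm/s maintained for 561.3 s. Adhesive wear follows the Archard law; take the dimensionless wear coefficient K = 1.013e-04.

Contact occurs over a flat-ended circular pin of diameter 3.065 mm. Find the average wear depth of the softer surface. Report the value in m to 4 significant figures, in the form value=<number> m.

The intermediates are displayed rounded — each operation holds exact precision — rounded just once: four significant digits.
Sliding speed v = 14.91 mm/s = 0.01491 m/s. Total distance L = v·t = 0.01491 m/s × 561.3 s = 8.369 m.
Hardness H = 5.943 GPa = 5.943e+09 Pa.
Pin diameter d = 3.065 mm = 0.003065 m. Contact area A = π·d²/4 = π·(0.003065 m)²/4 = 7.378e-06 m².
Collected in SI base units: W = 3.400 N, H = 5.943e+09 Pa, K = 1.013e-04.
Archard volume V = K·W·L/H = 1.013e-04 · 3.400 · 8.369 / 5.943e+09 = 4.850e-13 m³.
Depth of wear h = V/A = 4.850e-13 / 7.378e-06 = 6.574e-08 m.

value=6.574e-08 m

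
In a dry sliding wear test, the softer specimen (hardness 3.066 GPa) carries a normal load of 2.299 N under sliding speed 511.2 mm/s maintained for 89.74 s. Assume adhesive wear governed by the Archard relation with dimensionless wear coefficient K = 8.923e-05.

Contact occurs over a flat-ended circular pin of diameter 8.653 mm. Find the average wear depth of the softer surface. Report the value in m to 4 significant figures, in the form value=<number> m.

value=5.220e-08 m

All arithmetic maintains exact precision. Intermediate values are shown rounded, and rounded just once, at 4 significant figures.
Sliding speed v = 511.2 mm/s = 0.5112 m/s. Path length L = v·t = 0.5112 m/s × 89.74 s = 45.88 m.
Hardness H = 3.066 GPa = 3.066e+09 Pa.
Pin diameter d = 8.653 mm = 0.008653 m. Contact area A = π·d²/4 = π·(0.008653 m)²/4 = 5.881e-05 m².
Expressed in SI base units: W = 2.299 N, H = 3.066e+09 Pa, K = 8.923e-05.
Worn volume V = K·W·L/H = 8.923e-05 · 2.299 · 45.88 / 3.066e+09 = 3.069e-12 m³.
Average depth h = V/A = 3.069e-12 / 5.881e-05 = 5.220e-08 m.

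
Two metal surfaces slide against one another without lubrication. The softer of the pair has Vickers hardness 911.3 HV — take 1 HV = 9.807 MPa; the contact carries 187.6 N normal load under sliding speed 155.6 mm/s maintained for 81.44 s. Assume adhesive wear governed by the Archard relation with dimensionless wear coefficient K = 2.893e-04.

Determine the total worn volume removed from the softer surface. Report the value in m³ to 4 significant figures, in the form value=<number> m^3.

value=7.695e-11 m^3

All working math keeps full precision, and intermediates appear rounded, and rounded once at the end: 4 significant digits.
Convert: Sliding speed v = 155.6 mm/s = 0.1556 m/s. Distance covered L = v·t = 0.1556 m/s × 81.44 s = 12.67 m.
Convert: Hardness H = 911.3 HV × 9.807 MPa/HV = 8937 MPa = 8.937e+09 Pa.
In SI base units, W = 187.6 N, H = 8.937e+09 Pa, K = 2.893e-04.
Wear volume V = K·W·L/H = 2.893e-04 · 187.6 · 12.67 / 8.937e+09 = 7.695e-11 m³.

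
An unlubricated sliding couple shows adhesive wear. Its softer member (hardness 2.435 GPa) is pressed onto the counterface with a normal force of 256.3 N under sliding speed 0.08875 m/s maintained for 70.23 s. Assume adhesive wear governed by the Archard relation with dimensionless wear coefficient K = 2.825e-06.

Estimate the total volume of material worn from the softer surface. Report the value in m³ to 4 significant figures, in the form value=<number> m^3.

Each operation carries exact precision. Intermediates are displayed rounded. Rounded once at the end to 4 significant digits.
Path length L = v·t = 0.08875 m/s × 70.23 s = 6.233 m.
Hardness H = 2.435 GPa = 2.435e+09 Pa.
As SI base values: W = 256.3 N, H = 2.435e+09 Pa, K = 2.825e-06.
The Archard volume V = K·W·L/H = 2.825e-06 · 256.3 · 6.233 / 2.435e+09 = 1.853e-12 m³.

value=1.853e-12 m^3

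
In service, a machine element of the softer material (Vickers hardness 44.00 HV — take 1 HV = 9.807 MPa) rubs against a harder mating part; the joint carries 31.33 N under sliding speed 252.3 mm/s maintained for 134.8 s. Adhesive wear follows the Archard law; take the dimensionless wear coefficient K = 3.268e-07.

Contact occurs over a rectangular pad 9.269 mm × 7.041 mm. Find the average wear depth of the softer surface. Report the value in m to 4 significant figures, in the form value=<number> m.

The intermediates appear rounded; all arithmetic maintains full precision; a single final rounding to four significant digits.
Sliding speed v = 252.3 mm/s = 0.2523 m/s. Sliding distance L = v·t = 0.2523 m/s × 134.8 s = 34.01 m.
Hardness H = 44.00 HV × 9.807 MPa/HV = 431.5 MPa = 4.315e+08 Pa.
Pad sides 9.269 mm × 7.041 mm = 0.009269 m × 0.007041 m. Contact area A = 0.009269 m × 0.007041 m = 6.526e-05 m².
Restated in SI base units: W = 31.33 N, H = 4.315e+08 Pa, K = 3.268e-07.
Wear volume V = K·W·L/H = 3.268e-07 · 31.33 · 34.01 / 4.315e+08 = 8.070e-13 m³.
Wear depth h = V/A = 8.070e-13 / 6.526e-05 = 1.236e-08 m.

value=1.236e-08 m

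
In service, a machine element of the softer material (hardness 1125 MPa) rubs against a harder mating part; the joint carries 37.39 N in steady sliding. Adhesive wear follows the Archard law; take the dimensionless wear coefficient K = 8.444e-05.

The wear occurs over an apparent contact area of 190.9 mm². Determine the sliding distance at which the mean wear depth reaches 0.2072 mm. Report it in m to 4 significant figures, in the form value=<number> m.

value=1.409e+04 m

Intermediate values are shown rounded; the computation carries full precision — rounded once at the end, at four significant figures.
Convert: Hardness H = 1125 MPa = 1.125e+09 Pa.
Convert: Contact area A = 190.9 mm² = 1.909e-04 m².
Convert: Depth limit h_lim = 0.2072 mm = 2.072e-04 m.
In SI base units, W = 37.39 N, H = 1.125e+09 Pa, K = 8.444e-05.
Allowed volume V_lim = h_lim·A = 2.072e-04 · 1.909e-04 = 3.955e-08 m³.
Thus life L = V_lim·H/(K·W) = 3.955e-08 · 1.125e+09 / (8.444e-05 · 37.39) = 1.409e+04 m.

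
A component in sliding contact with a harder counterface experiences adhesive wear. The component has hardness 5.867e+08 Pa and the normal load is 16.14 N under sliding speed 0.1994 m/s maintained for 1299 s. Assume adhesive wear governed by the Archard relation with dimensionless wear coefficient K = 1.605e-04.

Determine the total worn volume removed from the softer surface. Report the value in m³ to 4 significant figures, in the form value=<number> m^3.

The computation keeps full precision; the intermediates are displayed rounded. Rounded once at the end, at four significant figures.
Distance covered L = v·t = 0.1994 m/s × 1299 s = 259.0 m.
In SI base units, W = 16.14 N, H = 5.867e+08 Pa, K = 1.605e-04.
Worn volume V = K·W·L/H = 1.605e-04 · 16.14 · 259.0 / 5.867e+08 = 1.144e-09 m³.

value=1.144e-09 m^3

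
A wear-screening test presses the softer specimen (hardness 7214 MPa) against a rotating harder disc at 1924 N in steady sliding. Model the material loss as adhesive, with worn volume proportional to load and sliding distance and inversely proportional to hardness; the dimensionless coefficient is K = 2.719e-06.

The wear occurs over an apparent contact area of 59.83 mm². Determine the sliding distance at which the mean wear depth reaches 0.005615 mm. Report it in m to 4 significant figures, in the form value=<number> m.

value=463.3 m

Intermediates are printed rounded; the algebra maintains full precision — one final rounding: 4 significant figures.
Convert: Hardness H = 7214 MPa = 7.214e+09 Pa.
Convert: Contact area A = 59.83 mm² = 5.983e-05 m².
Convert: Depth limit h_lim = 0.005615 mm = 5.615e-06 m.
Restated in SI base units: W = 1924 N, H = 7.214e+09 Pa, K = 2.719e-06.
Permissible volume V_lim = h_lim·A = 5.615e-06 · 5.983e-05 = 3.359e-10 m³.
Inverting, life L = V_lim·H/(K·W) = 3.359e-10 · 7.214e+09 / (2.719e-06 · 1924) = 463.3 m.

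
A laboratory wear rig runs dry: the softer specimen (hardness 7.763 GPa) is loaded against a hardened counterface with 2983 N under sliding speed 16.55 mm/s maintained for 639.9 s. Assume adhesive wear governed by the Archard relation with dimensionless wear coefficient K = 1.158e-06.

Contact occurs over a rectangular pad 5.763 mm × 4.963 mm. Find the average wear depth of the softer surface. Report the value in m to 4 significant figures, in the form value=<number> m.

All working math carries exact precision, and shown intermediates are rounded, and one final rounding: 4 significant figures.
Convert: Sliding speed v = 16.55 mm/s = 0.01655 m/s. The distance L = v·t = 0.01655 m/s × 639.9 s = 10.59 m.
Convert: Hardness H = 7.763 GPa = 7.763e+09 Pa.
Convert: Pad sides 5.763 mm × 4.963 mm = 0.005763 m × 0.004963 m. Contact area A = 0.005763 m × 0.004963 m = 2.860e-05 m².
In SI base units, W = 2983 N, H = 7.763e+09 Pa, K = 1.158e-06.
Archard relation: V = K·W·L/H = 1.158e-06 · 2983 · 10.59 / 7.763e+09 = 4.712e-12 m³.
Wear depth h = V/A = 4.712e-12 / 2.860e-05 = 1.648e-07 m.

value=1.648e-07 m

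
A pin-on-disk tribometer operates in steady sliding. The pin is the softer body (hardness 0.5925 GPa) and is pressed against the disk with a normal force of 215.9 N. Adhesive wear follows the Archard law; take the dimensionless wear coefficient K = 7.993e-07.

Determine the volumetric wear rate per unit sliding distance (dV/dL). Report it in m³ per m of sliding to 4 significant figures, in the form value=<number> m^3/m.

The computation maintains full float precision. The intermediates are shown rounded. Rounded once at the end, at 4 significant figures.
Hardness H = 0.5925 GPa = 5.925e+08 Pa.
Restated in SI base units: W = 215.9 N, H = 5.925e+08 Pa, K = 7.993e-07.
Volumetric rate dV/dL = K·W/H (independent of L): 7.993e-07 · 215.9 / 5.925e+08 = 2.913e-13 m³/m.

value=2.913e-13 m^3/m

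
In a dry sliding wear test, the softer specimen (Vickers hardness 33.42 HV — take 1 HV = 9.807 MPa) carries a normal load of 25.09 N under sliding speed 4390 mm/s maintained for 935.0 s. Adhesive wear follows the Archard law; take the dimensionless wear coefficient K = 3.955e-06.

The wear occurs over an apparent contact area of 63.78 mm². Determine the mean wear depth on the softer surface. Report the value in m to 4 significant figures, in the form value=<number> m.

value=1.948e-05 m

All arithmetic maintains full precision, and the intermediates are shown rounded. Rounded once at the end, at four significant figures.
Convert: Sliding speed v = 4390 mm/s = 4.390 m/s. Distance L = v·t = 4.390 m/s × 935.0 s = 4105 m.
Convert: Hardness H = 33.42 HV × 9.807 MPa/HV = 327.7 MPa = 3.277e+08 Pa.
Convert: Contact area A = 63.78 mm² = 6.378e-05 m².
As SI base values: W = 25.09 N, H = 3.277e+08 Pa, K = 3.955e-06.
Archard relation: V = K·W·L/H = 3.955e-06 · 25.09 · 4105 / 3.277e+08 = 1.243e-09 m³.
Mean depth h = V/A = 1.243e-09 / 6.378e-05 = 1.948e-05 m.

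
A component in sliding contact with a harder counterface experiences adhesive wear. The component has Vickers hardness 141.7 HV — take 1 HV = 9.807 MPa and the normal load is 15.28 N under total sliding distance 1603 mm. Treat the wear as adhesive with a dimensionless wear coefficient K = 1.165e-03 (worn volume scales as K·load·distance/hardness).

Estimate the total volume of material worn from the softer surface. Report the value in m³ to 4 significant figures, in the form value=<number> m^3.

All working math maintains exact precision. The intermediates appear rounded; a single final rounding: four significant digits.
Convert: Total distance L = 1603 mm = 1.603 m.
Convert: Hardness H = 141.7 HV × 9.807 MPa/HV = 1390 MPa = 1.390e+09 Pa.
Working in SI base units: W = 15.28 N, H = 1.390e+09 Pa, K = 1.165e-03.
Volume removed: V = K·W·L/H = 1.165e-03 · 15.28 · 1.603 / 1.390e+09 = 2.053e-11 m³.

value=2.053e-11 m^3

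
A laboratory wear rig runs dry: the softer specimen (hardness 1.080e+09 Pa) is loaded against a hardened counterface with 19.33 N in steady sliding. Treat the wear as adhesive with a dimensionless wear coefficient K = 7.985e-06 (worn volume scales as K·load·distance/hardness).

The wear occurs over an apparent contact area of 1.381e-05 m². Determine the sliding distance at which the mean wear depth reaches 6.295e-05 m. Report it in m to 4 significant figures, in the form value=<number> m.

value=6083 m

All working math keeps full float precision — shown intermediates are rounded. Rounded just once: four significant digits.
Restated in SI base units: W = 19.33 N, H = 1.080e+09 Pa, K = 7.985e-06.
At the depth limit, V_lim = h_lim·A = 6.295e-05 · 1.381e-05 = 8.693e-10 m³.
Inverting, life L = V_lim·H/(K·W) = 8.693e-10 · 1.080e+09 / (7.985e-06 · 19.33) = 6083 m.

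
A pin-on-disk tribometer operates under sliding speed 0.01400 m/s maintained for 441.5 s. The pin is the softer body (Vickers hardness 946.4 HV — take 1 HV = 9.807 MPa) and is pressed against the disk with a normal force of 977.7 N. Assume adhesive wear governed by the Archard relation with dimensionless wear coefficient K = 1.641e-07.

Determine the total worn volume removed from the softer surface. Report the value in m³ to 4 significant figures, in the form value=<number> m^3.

value=1.068e-13 m^3

Intermediate values are shown rounded, and the computation carries full float precision. Rounded just once: four significant figures.
Path length L = v·t = 0.01400 m/s × 441.5 s = 6.181 m.
Hardness H = 946.4 HV × 9.807 MPa/HV = 9281 MPa = 9.281e+09 Pa.
Restated in SI base units: W = 977.7 N, H = 9.281e+09 Pa, K = 1.641e-07.
Apply Archard: V = K·W·L/H = 1.641e-07 · 977.7 · 6.181 / 9.281e+09 = 1.068e-13 m³.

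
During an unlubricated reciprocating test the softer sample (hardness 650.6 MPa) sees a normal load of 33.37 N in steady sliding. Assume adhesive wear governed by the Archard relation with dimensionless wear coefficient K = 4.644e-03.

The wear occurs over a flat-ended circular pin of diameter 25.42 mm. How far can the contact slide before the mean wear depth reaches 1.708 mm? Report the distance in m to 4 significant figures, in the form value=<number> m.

The computation runs at full precision, and intermediates are printed rounded, and one final rounding, at four significant digits.
Convert: Hardness H = 650.6 MPa = 6.506e+08 Pa.
Convert: Pin diameter d = 25.42 mm = 0.02542 m. Contact area A = π·d²/4 = π·(0.02542 m)²/4 = 5.075e-04 m².
Convert: Depth limit h_lim = 1.708 mm = 0.001708 m.
In SI base units: W = 33.37 N, H = 6.506e+08 Pa, K = 4.644e-03.
Wearable volume V_lim = h_lim·A = 0.001708 · 5.075e-04 = 8.668e-07 m³.
So the life L = V_lim·H/(K·W) = 8.668e-07 · 6.506e+08 / (4.644e-03 · 33.37) = 3639 m.

value=3639 m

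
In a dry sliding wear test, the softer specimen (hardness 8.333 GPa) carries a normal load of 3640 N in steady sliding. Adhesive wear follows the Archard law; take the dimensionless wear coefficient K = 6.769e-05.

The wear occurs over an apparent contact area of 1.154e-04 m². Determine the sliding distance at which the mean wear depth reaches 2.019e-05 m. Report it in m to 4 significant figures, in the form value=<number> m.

value=78.80 m

Quoted intermediates are rounded, and every step maintains full precision. Rounded once at the end: 4 significant figures.
Convert: Hardness H = 8.333 GPa = 8.333e+09 Pa.
Restated in SI base units: W = 3640 N, H = 8.333e+09 Pa, K = 6.769e-05.
Volume at the limit: V_lim = h_lim·A = 2.019e-05 · 1.154e-04 = 2.330e-09 m³.
So the life L = V_lim·H/(K·W) = 2.330e-09 · 8.333e+09 / (6.769e-05 · 3640) = 78.80 m.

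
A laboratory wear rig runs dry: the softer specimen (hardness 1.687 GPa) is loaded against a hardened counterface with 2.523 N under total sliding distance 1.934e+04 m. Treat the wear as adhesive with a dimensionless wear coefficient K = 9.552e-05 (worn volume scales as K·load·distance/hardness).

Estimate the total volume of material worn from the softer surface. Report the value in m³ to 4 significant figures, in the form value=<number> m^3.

Quoted intermediates are rounded. All arithmetic holds exact precision. Rounded just once, at four significant digits.
Hardness H = 1.687 GPa = 1.687e+09 Pa.
Restated in SI base units: W = 2.523 N, H = 1.687e+09 Pa, K = 9.552e-05.
Apply Archard: V = K·W·L/H = 9.552e-05 · 2.523 · 1.934e+04 / 1.687e+09 = 2.763e-09 m³.

value=2.763e-09 m^3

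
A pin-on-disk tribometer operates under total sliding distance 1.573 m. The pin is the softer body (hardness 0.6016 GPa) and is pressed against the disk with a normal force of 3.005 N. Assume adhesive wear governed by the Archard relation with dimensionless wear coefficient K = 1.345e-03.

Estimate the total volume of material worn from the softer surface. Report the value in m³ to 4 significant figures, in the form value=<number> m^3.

value=1.057e-11 m^3

Quoted intermediates are rounded. All working math runs at exact precision. Rounded once at the end to 4 significant figures.
Hardness H = 0.6016 GPa = 6.016e+08 Pa.
SI base units throughout: W = 3.005 N, H = 6.016e+08 Pa, K = 1.345e-03.
By Archard's law, V = K·W·L/H = 1.345e-03 · 3.005 · 1.573 / 6.016e+08 = 1.057e-11 m³.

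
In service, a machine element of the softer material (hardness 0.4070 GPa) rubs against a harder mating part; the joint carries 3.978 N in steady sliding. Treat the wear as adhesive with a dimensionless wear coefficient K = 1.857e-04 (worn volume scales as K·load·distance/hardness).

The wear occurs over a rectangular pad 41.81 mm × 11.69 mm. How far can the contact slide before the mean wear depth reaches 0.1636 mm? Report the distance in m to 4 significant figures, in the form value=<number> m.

value=4.406e+04 m

The intermediates are printed rounded. Each operation carries exact precision. Rounded once at the end to four significant figures.
Hardness H = 0.4070 GPa = 4.070e+08 Pa.
Pad sides 41.81 mm × 11.69 mm = 0.04181 m × 0.01169 m. Contact area A = 0.04181 m × 0.01169 m = 4.888e-04 m².
Depth limit h_lim = 0.1636 mm = 1.636e-04 m.
In SI base units, W = 3.978 N, H = 4.070e+08 Pa, K = 1.857e-04.
Permissible volume V_lim = h_lim·A = 1.636e-04 · 4.888e-04 = 7.996e-08 m³.
Inverting, life L = V_lim·H/(K·W) = 7.996e-08 · 4.070e+08 / (1.857e-04 · 3.978) = 4.406e+04 m.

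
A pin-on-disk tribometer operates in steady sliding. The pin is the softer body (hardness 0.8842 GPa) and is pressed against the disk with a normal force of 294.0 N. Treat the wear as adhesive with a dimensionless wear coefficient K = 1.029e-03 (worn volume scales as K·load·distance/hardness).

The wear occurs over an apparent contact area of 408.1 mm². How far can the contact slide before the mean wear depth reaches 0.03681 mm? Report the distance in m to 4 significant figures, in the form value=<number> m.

value=43.91 m

The computation keeps full float precision — displayed values are rounded; one last rounding to 4 significant digits.
Hardness H = 0.8842 GPa = 8.842e+08 Pa.
Contact area A = 408.1 mm² = 4.081e-04 m².
Depth limit h_lim = 0.03681 mm = 3.681e-05 m.
In SI base units: W = 294.0 N, H = 8.842e+08 Pa, K = 1.029e-03.
Limit volume V_lim = h_lim·A = 3.681e-05 · 4.081e-04 = 1.502e-08 m³.
Sliding life L = V_lim·H/(K·W) = 1.502e-08 · 8.842e+08 / (1.029e-03 · 294.0) = 43.91 m.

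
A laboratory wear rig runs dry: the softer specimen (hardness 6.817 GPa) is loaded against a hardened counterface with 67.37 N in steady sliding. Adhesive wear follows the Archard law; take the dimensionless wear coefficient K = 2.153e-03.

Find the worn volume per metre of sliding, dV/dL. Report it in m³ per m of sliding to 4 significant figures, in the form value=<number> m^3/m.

value=2.128e-11 m^3/m

Intermediate values are shown rounded, and the algebra carries full float precision — rounded once at the end: 4 significant digits.
Hardness H = 6.817 GPa = 6.817e+09 Pa.
Restated in SI base units: W = 67.37 N, H = 6.817e+09 Pa, K = 2.153e-03.
Volumetric rate dV/dL = K·W/H, so: 2.153e-03 · 67.37 / 6.817e+09 = 2.128e-11 m³/m.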